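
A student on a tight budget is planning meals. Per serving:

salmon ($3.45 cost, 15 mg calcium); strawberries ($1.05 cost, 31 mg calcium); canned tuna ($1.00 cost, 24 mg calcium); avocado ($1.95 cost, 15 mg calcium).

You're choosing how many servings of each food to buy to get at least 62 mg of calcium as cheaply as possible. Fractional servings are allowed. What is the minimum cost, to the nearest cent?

Cost per mg of calcium: strawberries $0.0339, canned tuna $0.0417, avocado $0.1300, salmon $0.2300.
With no serving limits, use only strawberries: 62 mg / 31 mg = 2 servings × $1.05 = $2.10.

$2.10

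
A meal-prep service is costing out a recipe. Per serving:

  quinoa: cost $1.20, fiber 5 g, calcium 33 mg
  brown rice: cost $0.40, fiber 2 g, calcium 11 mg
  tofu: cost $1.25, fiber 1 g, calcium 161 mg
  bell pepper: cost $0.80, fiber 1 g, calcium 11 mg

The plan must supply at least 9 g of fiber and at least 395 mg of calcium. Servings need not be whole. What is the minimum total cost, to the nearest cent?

An LP optimum is at a vertex; with two nutrient constraints at most two foods are used. Check each candidate.
quinoa only: max(9/5, 395/33) = 11.97 servings → $14.36.
brown rice only: max(9/2, 395/11) = 35.91 servings → $14.36.
tofu only: max(9/1, 395/161) = 9 servings → $11.25.
bell pepper only: max(9/1, 395/11) = 35.91 servings → $28.73.
quinoa + brown rice: intersection lies outside the first quadrant.
quinoa + tofu with both tight: 1.365 servings and 2.174 servings → $4.36.
quinoa + bell pepper: the both-tight solution has a negative serving — not a feasible corner.
brown rice + tofu with both tight: 3.389 servings and 2.222 servings → $4.13.
brown rice + bell pepper: the both-tight solution has a negative serving — not a feasible corner.
tofu + bell pepper with both tight: 1.973 servings and 7.027 servings → $8.09.
Cheapest feasible corner: $4.13.

$4.13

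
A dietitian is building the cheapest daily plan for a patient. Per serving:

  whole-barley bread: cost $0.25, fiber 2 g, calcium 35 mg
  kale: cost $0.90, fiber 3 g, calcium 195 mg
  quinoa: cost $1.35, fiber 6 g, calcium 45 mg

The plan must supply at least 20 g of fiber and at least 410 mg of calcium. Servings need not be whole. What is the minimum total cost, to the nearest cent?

$2.72

Check every corner: each single food scaled to meet both minima, and each pair solved so both constraints bind.
whole-barley bread only: max(20/2, 410/35) = 11.71 servings → $2.93.
kale only: max(20/3, 410/195) = 6.667 servings → $6.00.
quinoa only: max(20/6, 410/45) = 9.111 servings → $12.30.
whole-barley bread + kale with both tight: 9.368 servings and 0.4211 servings → $2.72.
whole-barley bread + quinoa with both targets exact would need a negative amount; discard.
kale + quinoa with both tight: 1.507 servings and 2.58 servings → $4.84.
Cheapest feasible corner: $2.72.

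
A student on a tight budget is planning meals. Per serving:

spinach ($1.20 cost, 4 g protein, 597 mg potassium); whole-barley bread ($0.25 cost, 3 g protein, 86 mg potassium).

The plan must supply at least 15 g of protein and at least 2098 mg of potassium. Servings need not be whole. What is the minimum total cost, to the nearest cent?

$4.25

Minimising a linear cost over {protein ≥ 15, potassium ≥ 2098, servings ≥ 0} — the optimum is at a vertex, using one or two foods.
spinach only: max(15/4, 2098/597) = 3.75 servings → $4.50.
whole-barley bread only: max(15/3, 2098/86) = 24.4 servings → $6.10.
spinach + whole-barley bread with both tight: 3.458 servings and 0.3891 servings → $4.25.
So the least-cost plan costs $4.25.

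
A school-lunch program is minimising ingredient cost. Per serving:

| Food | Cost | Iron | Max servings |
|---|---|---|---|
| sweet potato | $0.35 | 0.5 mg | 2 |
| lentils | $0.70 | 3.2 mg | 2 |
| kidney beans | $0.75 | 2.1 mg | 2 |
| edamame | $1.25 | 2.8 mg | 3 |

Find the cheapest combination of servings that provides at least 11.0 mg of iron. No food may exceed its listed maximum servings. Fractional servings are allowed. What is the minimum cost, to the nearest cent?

Cost per mg of iron: lentils $0.2188, kidney beans $0.3571, edamame $0.4464, sweet potato $0.7000.
Take 2 servings of lentils: +6.4 mg iron for $1.40 (total $1.40, still need 4.6 mg).
Take 2 servings of kidney beans: +4.2 mg iron for $1.50 (total $2.90, still need 0.4 mg).
Take 0.1429 servings of edamame: +0.4 mg iron for $0.18 (total $3.08, still need 0.0 mg).
Filling from the cheapest source first is optimal under one linear minimum: $3.08.

$3.08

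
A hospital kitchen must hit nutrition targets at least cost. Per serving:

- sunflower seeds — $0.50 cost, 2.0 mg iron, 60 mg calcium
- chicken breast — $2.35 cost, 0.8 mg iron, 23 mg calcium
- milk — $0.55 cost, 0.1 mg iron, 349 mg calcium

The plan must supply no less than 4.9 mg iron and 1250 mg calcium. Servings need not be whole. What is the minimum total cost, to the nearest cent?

Two binding constraints pin down two serving amounts, so the optimal mix uses at most two foods. The candidates are each food alone (scaled to the tighter of iron/calcium) and each pair with both constraints tight.
sunflower seeds only: max(4.9/2.0, 1250/60) = 20.83 servings → $10.42.
chicken breast only: max(4.9/0.8, 1250/23) = 54.35 servings → $127.72.
milk only: max(4.9/0.1, 1250/349) = 49 servings → $26.95.
sunflower seeds + chicken breast: intersection lies outside the first quadrant.
sunflower seeds + milk with both tight: 2.291 servings and 3.188 servings → $2.90.
chicken breast + milk with both tight: 5.724 servings and 3.204 servings → $15.21.
Cheapest feasible corner: $2.90.

$2.90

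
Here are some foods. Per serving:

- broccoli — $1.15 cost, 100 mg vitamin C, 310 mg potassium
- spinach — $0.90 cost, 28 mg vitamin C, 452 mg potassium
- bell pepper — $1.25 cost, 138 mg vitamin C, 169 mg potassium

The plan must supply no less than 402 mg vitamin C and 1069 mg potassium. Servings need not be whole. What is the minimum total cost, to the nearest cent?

With two linear requirements the optimum uses one or two foods; enumerate the corners.
broccoli only: max(402/100, 1069/310) = 4.02 servings → $4.62.
spinach only: max(402/28, 1069/452) = 14.36 servings → $12.92.
bell pepper only: max(402/138, 1069/169) = 6.325 servings → $7.91.
broccoli + spinach: intersection lies outside the first quadrant.
broccoli + bell pepper with both tight: 3.075 servings and 0.6847 servings → $4.39.
spinach + bell pepper with both tight: 1.381 servings and 2.633 servings → $4.53.
So the least-cost plan costs $4.39.

$4.39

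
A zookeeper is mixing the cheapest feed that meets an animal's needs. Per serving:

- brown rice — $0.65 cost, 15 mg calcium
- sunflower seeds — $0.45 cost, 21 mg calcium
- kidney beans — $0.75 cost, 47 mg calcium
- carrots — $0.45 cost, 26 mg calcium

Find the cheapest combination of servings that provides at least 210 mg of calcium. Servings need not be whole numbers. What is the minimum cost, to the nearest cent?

Cost per mg of calcium: kidney beans $0.0160, carrots $0.0173, sunflower seeds $0.0214, brown rice $0.0433.
With no serving limits, use only kidney beans: 210 mg / 47 mg = 4.468 servings × $0.75 = $3.35.

$3.35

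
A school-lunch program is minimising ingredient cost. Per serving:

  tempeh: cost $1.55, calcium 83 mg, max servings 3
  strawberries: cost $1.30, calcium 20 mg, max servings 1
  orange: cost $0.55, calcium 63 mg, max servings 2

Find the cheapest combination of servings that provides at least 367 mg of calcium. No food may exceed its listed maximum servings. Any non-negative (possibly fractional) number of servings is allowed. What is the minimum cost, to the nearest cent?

Cost per mg of calcium: orange $0.0087, tempeh $0.0187, strawberries $0.0650.
Take 2 servings of orange: +126.0 mg calcium for $1.10 (total $1.10, still need 241.0 mg).
Take 2.904 servings of tempeh: +241.0 mg calcium for $4.50 (total $5.60, still need 0.0 mg).
Greedy by cheapest-per-mg is optimal for a single linear constraint, so the minimum cost is $5.60.

$5.60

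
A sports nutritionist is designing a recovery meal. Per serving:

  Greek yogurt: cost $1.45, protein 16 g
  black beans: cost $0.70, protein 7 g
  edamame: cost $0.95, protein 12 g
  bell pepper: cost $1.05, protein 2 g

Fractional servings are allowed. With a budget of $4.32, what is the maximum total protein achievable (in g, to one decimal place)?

54.6 g

Protein per dollar: edamame 12.63, Greek yogurt 11.03, black beans 10, bell pepper 1.905.
With no serving limits, spend the whole cost allowance on edamame: $4.32 / $0.95 × 12 g = 54.6 g.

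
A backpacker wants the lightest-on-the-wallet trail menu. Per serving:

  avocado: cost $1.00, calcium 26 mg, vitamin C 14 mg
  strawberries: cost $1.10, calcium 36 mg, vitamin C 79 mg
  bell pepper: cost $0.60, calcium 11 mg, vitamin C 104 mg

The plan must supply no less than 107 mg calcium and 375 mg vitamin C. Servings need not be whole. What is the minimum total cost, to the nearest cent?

Check every corner: each single food scaled to meet both minima, and each pair solved so both constraints bind.
avocado only: max(107/26, 375/14) = 26.79 servings → $26.79.
strawberries only: max(107/36, 375/79) = 4.747 servings → $5.22.
bell pepper only: max(107/11, 375/104) = 9.727 servings → $5.84.
avocado + strawberries with both targets exact would need a negative amount; discard.
avocado + bell pepper with both tight: 2.746 servings and 3.236 servings → $4.69.
strawberries + bell pepper with both tight: 2.436 servings and 1.755 servings → $3.73.
So the least-cost plan costs $3.73.

$3.73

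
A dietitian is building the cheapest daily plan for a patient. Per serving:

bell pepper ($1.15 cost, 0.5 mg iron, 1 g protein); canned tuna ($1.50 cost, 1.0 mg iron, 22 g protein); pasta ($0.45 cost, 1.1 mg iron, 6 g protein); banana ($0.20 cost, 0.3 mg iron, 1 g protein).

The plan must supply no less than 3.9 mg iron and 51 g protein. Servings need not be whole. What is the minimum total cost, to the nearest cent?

For a min-cost LP with two ≥-constraints, a basic feasible solution has at most two positive variables.
bell pepper only: max(3.9/0.5, 51/1) = 51 servings → $58.65.
canned tuna only: max(3.9/1.0, 51/22) = 3.9 servings → $5.85.
pasta only: max(3.9/1.1, 51/6) = 8.5 servings → $3.83.
banana only: max(3.9/0.3, 51/1) = 51 servings → $10.20.
bell pepper + canned tuna with both tight: 3.48 servings and 2.16 servings → $7.24.
bell pepper + pasta with both targets exact would need a negative amount; discard.
bell pepper + banana: intersection lies outside the first quadrant.
canned tuna + pasta with both tight: 1.797 servings and 1.912 servings → $3.56.
canned tuna + banana with both tight: 2.036 servings and 6.214 servings → $4.30.
pasta + banana: intersection lies outside the first quadrant.
The minimum over all feasible corners is $3.56.

$3.56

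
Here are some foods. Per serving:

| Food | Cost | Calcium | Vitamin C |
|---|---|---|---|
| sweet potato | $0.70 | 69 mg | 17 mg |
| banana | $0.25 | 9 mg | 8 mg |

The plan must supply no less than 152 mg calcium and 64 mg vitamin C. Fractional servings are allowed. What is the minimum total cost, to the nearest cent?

$2.27

Check every corner: each single food scaled to meet both minima, and each pair solved so both constraints bind.
sweet potato only: max(152/69, 64/17) = 3.765 servings → $2.64.
banana only: max(152/9, 64/8) = 16.89 servings → $4.22.
sweet potato + banana with both tight: 1.604 servings and 4.591 servings → $2.27.
Cheapest feasible corner: $2.27.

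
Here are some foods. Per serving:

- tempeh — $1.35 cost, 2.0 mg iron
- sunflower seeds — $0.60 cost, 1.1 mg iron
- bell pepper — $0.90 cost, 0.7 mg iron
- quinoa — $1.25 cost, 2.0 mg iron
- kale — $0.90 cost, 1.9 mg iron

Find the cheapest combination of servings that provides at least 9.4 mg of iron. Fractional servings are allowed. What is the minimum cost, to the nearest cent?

$4.45

Cost per mg of iron: kale $0.4737, sunflower seeds $0.5455, quinoa $0.6250, tempeh $0.6750, bell pepper $1.2857.
With no serving limits, use only kale: 9.4 mg / 1.9 mg = 4.947 servings × $0.90 = $4.45.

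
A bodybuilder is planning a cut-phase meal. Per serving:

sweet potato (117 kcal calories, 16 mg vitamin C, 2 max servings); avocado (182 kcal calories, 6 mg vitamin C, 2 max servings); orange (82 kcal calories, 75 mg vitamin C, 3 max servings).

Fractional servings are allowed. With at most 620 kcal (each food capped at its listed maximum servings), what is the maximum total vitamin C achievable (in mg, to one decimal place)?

261.6 mg

Vitamin C per kcal: orange 0.9146, sweet potato 0.1368, avocado 0.03297.
Take 3 servings of orange: uses 246 kcal, +225.0 mg vitamin C (running total 225.0 mg).
Take 2 servings of sweet potato: uses 234 kcal, +32.0 mg vitamin C (running total 257.0 mg).
Take 0.7692 servings of avocado: uses 140 kcal, +4.6 mg vitamin C (running total 261.6 mg).
Filling greedily by vitamin C-per-kcal is optimal for one linear limit, giving 261.6 mg.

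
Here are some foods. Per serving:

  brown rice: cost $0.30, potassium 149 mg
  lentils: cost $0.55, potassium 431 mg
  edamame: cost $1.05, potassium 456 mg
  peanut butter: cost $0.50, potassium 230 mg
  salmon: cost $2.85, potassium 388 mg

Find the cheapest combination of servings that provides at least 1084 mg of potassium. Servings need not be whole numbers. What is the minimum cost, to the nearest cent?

$1.38

Cost per mg of potassium: lentils $0.0013, brown rice $0.0020, peanut butter $0.0022, edamame $0.0023, salmon $0.0073.
With no serving limits, use only lentils: 1084 mg / 431 mg = 2.515 servings × $0.55 = $1.38.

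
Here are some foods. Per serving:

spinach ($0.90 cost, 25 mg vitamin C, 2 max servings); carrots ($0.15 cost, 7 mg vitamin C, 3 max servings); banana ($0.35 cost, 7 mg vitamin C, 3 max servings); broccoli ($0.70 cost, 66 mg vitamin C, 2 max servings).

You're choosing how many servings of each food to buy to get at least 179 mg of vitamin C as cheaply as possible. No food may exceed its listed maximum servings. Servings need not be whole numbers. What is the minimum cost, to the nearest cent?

Cost per mg of vitamin C: broccoli $0.0106, carrots $0.0214, spinach $0.0360, banana $0.0500.
Take 2 servings of broccoli: +132.0 mg vitamin C for $1.40 (total $1.40, still need 47.0 mg).
Take 3 servings of carrots: +21.0 mg vitamin C for $0.45 (total $1.85, still need 26.0 mg).
Take 1.04 servings of spinach: +26.0 mg vitamin C for $0.94 (total $2.79, still need 0.0 mg).
Greedy by cheapest-per-mg is optimal for a single linear constraint, so the minimum cost is $2.79.

$2.79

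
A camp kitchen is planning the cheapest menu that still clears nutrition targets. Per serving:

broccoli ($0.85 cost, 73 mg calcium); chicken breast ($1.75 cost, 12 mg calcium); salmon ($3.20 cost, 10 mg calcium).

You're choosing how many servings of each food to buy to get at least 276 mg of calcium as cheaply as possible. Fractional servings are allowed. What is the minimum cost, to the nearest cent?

Cost per mg of calcium: broccoli $0.0116, chicken breast $0.1458, salmon $0.3200.
With no serving limits, use only broccoli: 276 mg / 73 mg = 3.781 servings × $0.85 = $3.21.

$3.21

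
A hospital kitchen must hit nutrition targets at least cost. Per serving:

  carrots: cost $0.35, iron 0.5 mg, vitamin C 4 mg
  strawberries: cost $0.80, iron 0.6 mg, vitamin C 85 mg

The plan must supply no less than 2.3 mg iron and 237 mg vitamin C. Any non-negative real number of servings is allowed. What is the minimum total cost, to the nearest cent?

Compare the cost at each extreme point of the feasible region.
carrots only: max(2.3/0.5, 237/4) = 59.25 servings → $20.74.
strawberries only: max(2.3/0.6, 237/85) = 3.833 servings → $3.07.
carrots + strawberries with both tight: 1.329 servings and 2.726 servings → $2.65.
So the least-cost plan costs $2.65.

$2.65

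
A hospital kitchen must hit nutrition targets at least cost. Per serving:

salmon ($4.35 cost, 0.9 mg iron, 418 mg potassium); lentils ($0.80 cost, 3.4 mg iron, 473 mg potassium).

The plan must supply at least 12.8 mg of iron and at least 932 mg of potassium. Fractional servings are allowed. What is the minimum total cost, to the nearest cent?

$3.01

Compare the cost at each extreme point of the feasible region.
salmon only: max(12.8/0.9, 932/418) = 14.22 servings → $61.87.
lentils only: max(12.8/3.4, 932/473) = 3.765 servings → $3.01.
salmon + lentils: the both-tight solution has a negative serving — not a feasible corner.
Cheapest feasible corner: $3.01.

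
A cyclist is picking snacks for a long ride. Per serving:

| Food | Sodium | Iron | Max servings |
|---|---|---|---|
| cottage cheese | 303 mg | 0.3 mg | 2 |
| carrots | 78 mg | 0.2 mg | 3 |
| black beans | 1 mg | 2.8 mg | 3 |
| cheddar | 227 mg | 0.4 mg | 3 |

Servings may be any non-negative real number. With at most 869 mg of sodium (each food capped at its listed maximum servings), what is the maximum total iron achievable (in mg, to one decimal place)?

10.1 mg

Iron per mg sodium: black beans 2.8, carrots 0.002564, cheddar 0.001762, cottage cheese 0.0009901.
Take 3 servings of black beans: uses 3 mg sodium, +8.4 mg iron (running total 8.4 mg).
Take 3 servings of carrots: uses 234 mg sodium, +0.6 mg iron (running total 9.0 mg).
Take 2.784 servings of cheddar: uses 632 mg sodium, +1.1 mg iron (running total 10.1 mg).
Greedy by best ratio exhausts the sodium allowance optimally: 10.1 mg.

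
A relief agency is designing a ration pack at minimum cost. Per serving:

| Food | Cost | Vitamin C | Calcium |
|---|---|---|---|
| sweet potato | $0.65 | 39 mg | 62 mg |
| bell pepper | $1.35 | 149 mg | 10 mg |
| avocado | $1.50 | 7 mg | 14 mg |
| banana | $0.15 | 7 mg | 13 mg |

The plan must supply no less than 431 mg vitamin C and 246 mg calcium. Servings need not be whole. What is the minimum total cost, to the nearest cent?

$4.99

Check every corner: each single food scaled to meet both minima, and each pair solved so both constraints bind.
sweet potato only: max(431/39, 246/62) = 11.05 servings → $7.18.
bell pepper only: max(431/149, 246/10) = 24.6 servings → $33.21.
avocado only: max(431/7, 246/14) = 61.57 servings → $92.36.
banana only: max(431/7, 246/13) = 61.57 servings → $9.24.
sweet potato + bell pepper with both tight: 3.656 servings and 1.936 servings → $4.99.
sweet potato + avocado: the both-tight solution has a negative serving — not a feasible corner.
sweet potato + banana: intersection lies outside the first quadrant.
bell pepper + avocado with both tight: 2.139 servings and 16.04 servings → $26.95.
bell pepper + banana with both tight: 2.079 servings and 17.32 servings → $5.40.
avocado + banana with both targets exact would need a negative amount; discard.
So the least-cost plan costs $4.99.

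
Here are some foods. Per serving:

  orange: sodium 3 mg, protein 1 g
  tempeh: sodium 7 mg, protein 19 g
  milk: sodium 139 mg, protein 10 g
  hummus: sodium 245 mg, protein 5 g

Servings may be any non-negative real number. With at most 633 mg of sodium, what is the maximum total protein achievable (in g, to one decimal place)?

1718.1 g

Protein per mg sodium: tempeh 2.714, orange 0.3333, milk 0.07194, hummus 0.02041.
With no serving limits, spend the whole sodium allowance on tempeh: 633 mg / 7 mg × 19 g = 1718.1 g.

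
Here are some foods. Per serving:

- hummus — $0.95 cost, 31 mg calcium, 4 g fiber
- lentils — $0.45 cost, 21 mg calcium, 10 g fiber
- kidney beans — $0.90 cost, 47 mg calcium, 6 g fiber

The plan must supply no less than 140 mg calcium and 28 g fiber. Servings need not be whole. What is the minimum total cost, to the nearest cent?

$2.75

Minimising a linear cost over {calcium ≥ 140, fiber ≥ 28, servings ≥ 0} — the optimum is at a vertex, using one or two foods.
hummus only: max(140/31, 28/4) = 7 servings → $6.65.
lentils only: max(140/21, 28/10) = 6.667 servings → $3.00.
kidney beans only: max(140/47, 28/6) = 4.667 servings → $4.20.
hummus + lentils with both tight: 3.593 servings and 1.363 servings → $4.03.
hummus + kidney beans with both targets exact would need a negative amount; discard.
lentils + kidney beans with both tight: 1.384 servings and 2.36 servings → $2.75.
The minimum over all feasible corners is $2.75.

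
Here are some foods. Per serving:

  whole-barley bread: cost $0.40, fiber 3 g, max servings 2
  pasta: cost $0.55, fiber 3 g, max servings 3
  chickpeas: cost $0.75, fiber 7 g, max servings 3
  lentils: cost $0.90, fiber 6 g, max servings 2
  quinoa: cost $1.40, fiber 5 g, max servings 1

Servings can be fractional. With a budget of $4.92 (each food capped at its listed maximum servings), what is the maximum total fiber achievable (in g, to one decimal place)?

39.4 g

Fiber per dollar: chickpeas 9.333, whole-barley bread 7.5, lentils 6.667, pasta 5.455, quinoa 3.571.
Take 3 servings of chickpeas: spends $2.25, +21.0 g fiber (running total 21.0 g).
Take 2 servings of whole-barley bread: spends $0.80, +6.0 g fiber (running total 27.0 g).
Take 2 servings of lentils: spends $1.80, +12.0 g fiber (running total 39.0 g).
Take 0.1273 servings of pasta: spends $0.07, +0.4 g fiber (running total 39.4 g).
Greedy by best ratio exhausts the cost allowance optimally: 39.4 g.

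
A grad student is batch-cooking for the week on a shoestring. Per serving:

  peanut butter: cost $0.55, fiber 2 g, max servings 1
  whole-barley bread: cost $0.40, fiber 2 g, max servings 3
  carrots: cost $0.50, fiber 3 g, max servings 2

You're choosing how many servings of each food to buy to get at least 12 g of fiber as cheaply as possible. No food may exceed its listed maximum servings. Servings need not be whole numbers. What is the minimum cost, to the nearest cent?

$2.20

Cost per g of fiber: carrots $0.1667, whole-barley bread $0.2000, peanut butter $0.2750.
Take 2 servings of carrots: +6.0 g fiber for $1.00 (total $1.00, still need 6.0 g).
Take 3 servings of whole-barley bread: +6.0 g fiber for $1.20 (total $2.20, still need 0.0 g).
Greedy by cheapest-per-g is optimal for a single linear constraint, so the minimum cost is $2.20.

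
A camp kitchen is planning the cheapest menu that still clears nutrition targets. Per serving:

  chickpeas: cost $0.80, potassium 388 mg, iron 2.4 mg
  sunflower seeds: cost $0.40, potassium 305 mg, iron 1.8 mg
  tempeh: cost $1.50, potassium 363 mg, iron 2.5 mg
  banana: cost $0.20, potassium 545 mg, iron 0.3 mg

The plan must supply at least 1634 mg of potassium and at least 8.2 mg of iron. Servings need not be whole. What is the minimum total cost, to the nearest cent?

$1.89

At the optimum either one food covers both requirements or two foods hit both targets exactly; no other combination can be cheaper.
chickpeas only: max(1634/388, 8.2/2.4) = 4.211 servings → $3.37.
sunflower seeds only: max(1634/305, 8.2/1.8) = 5.357 servings → $2.14.
tempeh only: max(1634/363, 8.2/2.5) = 4.501 servings → $6.75.
banana only: max(1634/545, 8.2/0.3) = 27.33 servings → $5.47.
chickpeas + sunflower seeds with both targets exact would need a negative amount; discard.
chickpeas + tempeh: the both-tight solution has a negative serving — not a feasible corner.
chickpeas + banana with both tight: 3.339 servings and 0.621 servings → $2.80.
sunflower seeds + tempeh: intersection lies outside the first quadrant.
sunflower seeds + banana with both tight: 4.473 servings and 0.4949 servings → $1.89.
tempeh + banana with both tight: 3.174 servings and 0.8842 servings → $4.94.
The minimum over all feasible corners is $1.89.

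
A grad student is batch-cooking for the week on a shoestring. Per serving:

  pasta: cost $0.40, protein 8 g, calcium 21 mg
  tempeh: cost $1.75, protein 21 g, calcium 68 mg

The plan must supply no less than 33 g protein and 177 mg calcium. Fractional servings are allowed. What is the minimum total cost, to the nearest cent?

$3.37

A basic optimal solution has at most two foods positive. Try each food alone and each pair with both targets met exactly.
pasta only: max(33/8, 177/21) = 8.429 servings → $3.37.
tempeh only: max(33/21, 177/68) = 2.603 servings → $4.56.
pasta + tempeh: intersection lies outside the first quadrant.
The minimum over all feasible corners is $3.37.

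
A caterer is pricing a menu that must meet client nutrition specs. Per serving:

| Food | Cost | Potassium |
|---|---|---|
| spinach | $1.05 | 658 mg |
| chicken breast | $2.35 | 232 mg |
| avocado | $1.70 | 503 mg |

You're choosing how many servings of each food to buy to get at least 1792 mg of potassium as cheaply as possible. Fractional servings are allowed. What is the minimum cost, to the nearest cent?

$2.86

Cost per mg of potassium: spinach $0.0016, avocado $0.0034, chicken breast $0.0101.
With no serving limits, use only spinach: 1792 mg / 658 mg = 2.723 servings × $1.05 = $2.86.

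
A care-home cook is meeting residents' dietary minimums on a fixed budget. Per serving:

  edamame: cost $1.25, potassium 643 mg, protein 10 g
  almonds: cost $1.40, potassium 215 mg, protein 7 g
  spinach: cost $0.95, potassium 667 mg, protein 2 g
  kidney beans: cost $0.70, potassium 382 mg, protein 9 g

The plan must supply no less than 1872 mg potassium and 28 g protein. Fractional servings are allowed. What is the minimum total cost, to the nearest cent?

$3.11

Check every corner: each single food scaled to meet both minima, and each pair solved so both constraints bind.
edamame only: max(1872/643, 28/10) = 2.911 servings → $3.64.
almonds only: max(1872/215, 28/7) = 8.707 servings → $12.19.
spinach only: max(1872/667, 28/2) = 14 servings → $13.30.
kidney beans only: max(1872/382, 28/9) = 4.901 servings → $3.43.
edamame + almonds: the both-tight solution has a negative serving — not a feasible corner.
edamame + spinach with both tight: 2.773 servings and 0.133 servings → $3.59.
edamame + kidney beans: intersection lies outside the first quadrant.
almonds + spinach with both tight: 3.523 servings and 1.671 servings → $6.52.
almonds + kidney beans: intersection lies outside the first quadrant.
spinach + kidney beans with both tight: 1.174 servings and 2.85 servings → $3.11.
Cheapest feasible corner: $3.11.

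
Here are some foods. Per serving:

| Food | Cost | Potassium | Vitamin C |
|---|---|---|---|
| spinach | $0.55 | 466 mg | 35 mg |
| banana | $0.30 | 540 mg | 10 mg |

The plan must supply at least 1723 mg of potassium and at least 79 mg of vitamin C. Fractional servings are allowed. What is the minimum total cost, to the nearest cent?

Two binding constraints pin down two serving amounts, so the optimal mix uses at most two foods. The candidates are each food alone (scaled to the tighter of potassium/vitamin C) and each pair with both constraints tight.
spinach only: max(1723/466, 79/35) = 3.697 servings → $2.03.
banana only: max(1723/540, 79/10) = 7.9 servings → $2.37.
spinach + banana with both tight: 1.786 servings and 1.65 servings → $1.48.
Cheapest feasible corner: $1.48.

$1.48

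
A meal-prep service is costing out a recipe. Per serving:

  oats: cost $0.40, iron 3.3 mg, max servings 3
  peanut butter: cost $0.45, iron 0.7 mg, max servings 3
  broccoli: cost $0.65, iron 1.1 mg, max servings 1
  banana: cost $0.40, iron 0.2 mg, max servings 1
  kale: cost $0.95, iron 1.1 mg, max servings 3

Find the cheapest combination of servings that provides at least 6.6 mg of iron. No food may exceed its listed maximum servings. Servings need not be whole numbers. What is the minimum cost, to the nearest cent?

Cost per mg of iron: oats $0.1212, broccoli $0.5909, peanut butter $0.6429, kale $0.8636, banana $2.0000.
Take 2 servings of oats: +6.6 mg iron for $0.80 (total $0.80, still need 0.0 mg).
Greedy by cheapest-per-mg is optimal for a single linear constraint, so the minimum cost is $0.80.

$0.80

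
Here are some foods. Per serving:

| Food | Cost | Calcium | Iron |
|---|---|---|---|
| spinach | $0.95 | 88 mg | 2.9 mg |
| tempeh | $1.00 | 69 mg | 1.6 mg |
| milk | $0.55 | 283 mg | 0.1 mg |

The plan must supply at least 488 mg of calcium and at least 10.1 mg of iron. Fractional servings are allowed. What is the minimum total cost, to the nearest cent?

$3.64

At the optimum either one food covers both requirements or two foods hit both targets exactly; no other combination can be cheaper.
spinach only: max(488/88, 10.1/2.9) = 5.545 servings → $5.27.
tempeh only: max(488/69, 10.1/1.6) = 7.072 servings → $7.07.
milk only: max(488/283, 10.1/0.1) = 101 servings → $55.55.
spinach + tempeh: intersection lies outside the first quadrant.
spinach + milk with both tight: 3.46 servings and 0.6484 servings → $3.64.
tempeh + milk with both tight: 6.301 servings and 0.1882 servings → $6.40.
The minimum over all feasible corners is $3.64.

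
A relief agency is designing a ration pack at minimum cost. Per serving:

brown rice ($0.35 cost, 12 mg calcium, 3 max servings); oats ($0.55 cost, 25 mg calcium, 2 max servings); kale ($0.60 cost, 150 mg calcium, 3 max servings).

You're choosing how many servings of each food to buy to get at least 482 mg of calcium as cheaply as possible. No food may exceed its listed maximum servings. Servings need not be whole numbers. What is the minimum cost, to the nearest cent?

Cost per mg of calcium: kale $0.0040, oats $0.0220, brown rice $0.0292.
Take 3 servings of kale: +450.0 mg calcium for $1.80 (total $1.80, still need 32.0 mg).
Take 1.28 servings of oats: +32.0 mg calcium for $0.70 (total $2.50, still need 0.0 mg).
Filling from the cheapest source first is optimal under one linear minimum: $2.50.

$2.50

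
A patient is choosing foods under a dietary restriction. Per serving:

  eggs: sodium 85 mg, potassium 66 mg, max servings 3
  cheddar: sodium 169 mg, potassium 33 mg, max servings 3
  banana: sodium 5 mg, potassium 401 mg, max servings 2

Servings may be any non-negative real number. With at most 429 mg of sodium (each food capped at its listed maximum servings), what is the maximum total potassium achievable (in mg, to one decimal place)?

Potassium per mg sodium: banana 80.2, eggs 0.7765, cheddar 0.1953.
Take 2 servings of banana: uses 10 mg sodium, +802.0 mg potassium (running total 802.0 mg).
Take 3 servings of eggs: uses 255 mg sodium, +198.0 mg potassium (running total 1000.0 mg).
Take 0.9704 servings of cheddar: uses 164 mg sodium, +32.0 mg potassium (running total 1032.0 mg).
Greedy by best ratio exhausts the sodium allowance optimally: 1032.0 mg.

1032.0 mg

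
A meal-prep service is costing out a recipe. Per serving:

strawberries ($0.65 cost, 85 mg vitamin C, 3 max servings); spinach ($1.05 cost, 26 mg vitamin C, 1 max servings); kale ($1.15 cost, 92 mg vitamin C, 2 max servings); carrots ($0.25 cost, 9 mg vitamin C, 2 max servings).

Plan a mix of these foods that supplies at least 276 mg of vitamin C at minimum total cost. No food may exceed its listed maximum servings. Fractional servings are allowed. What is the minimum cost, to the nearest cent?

Cost per mg of vitamin C: strawberries $0.0076, kale $0.0125, carrots $0.0278, spinach $0.0404.
Take 3 servings of strawberries: +255.0 mg vitamin C for $1.95 (total $1.95, still need 21.0 mg).
Take 0.2283 servings of kale: +21.0 mg vitamin C for $0.26 (total $2.21, still need 0.0 mg).
Greedy by cheapest-per-mg is optimal for a single linear constraint, so the minimum cost is $2.21.

$2.21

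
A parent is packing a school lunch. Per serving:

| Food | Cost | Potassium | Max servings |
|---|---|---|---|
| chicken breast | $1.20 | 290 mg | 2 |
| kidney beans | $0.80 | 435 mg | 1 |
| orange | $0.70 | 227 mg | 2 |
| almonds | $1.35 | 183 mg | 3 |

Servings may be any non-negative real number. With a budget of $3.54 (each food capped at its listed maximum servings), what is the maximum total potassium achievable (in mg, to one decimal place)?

Potassium per dollar: kidney beans 543.8, orange 324.3, chicken breast 241.7, almonds 135.6.
Take 1 serving of kidney beans: spends $0.80, +435.0 mg potassium (running total 435.0 mg).
Take 2 servings of orange: spends $1.40, +454.0 mg potassium (running total 889.0 mg).
Take 1.117 servings of chicken breast: spends $1.34, +323.8 mg potassium (running total 1212.8 mg).
Filling greedily by potassium-per-dollar is optimal for one linear limit, giving 1212.8 mg.

1212.8 mg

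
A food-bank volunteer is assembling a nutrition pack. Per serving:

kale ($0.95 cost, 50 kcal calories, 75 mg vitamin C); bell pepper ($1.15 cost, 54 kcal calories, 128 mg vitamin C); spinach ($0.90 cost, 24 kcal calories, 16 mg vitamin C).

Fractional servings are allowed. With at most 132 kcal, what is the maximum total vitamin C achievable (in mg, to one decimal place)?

312.9 mg

Vitamin C per kcal: bell pepper 2.37, kale 1.5, spinach 0.6667.
With no serving limits, spend the whole calories allowance on bell pepper: 132 kcal / 54 kcal × 128 mg = 312.9 mg.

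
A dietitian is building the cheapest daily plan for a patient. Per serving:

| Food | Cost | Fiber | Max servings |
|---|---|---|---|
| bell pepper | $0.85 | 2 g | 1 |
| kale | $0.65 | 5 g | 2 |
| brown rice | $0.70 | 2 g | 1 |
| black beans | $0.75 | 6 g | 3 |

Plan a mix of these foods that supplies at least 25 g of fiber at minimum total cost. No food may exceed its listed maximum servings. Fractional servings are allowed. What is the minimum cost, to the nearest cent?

Cost per g of fiber: black beans $0.1250, kale $0.1300, brown rice $0.3500, bell pepper $0.4250.
Take 3 servings of black beans: +18.0 g fiber for $2.25 (total $2.25, still need 7.0 g).
Take 1.4 servings of kale: +7.0 g fiber for $0.91 (total $3.16, still need 0.0 g).
Filling from the cheapest source first is optimal under one linear minimum: $3.16.

$3.16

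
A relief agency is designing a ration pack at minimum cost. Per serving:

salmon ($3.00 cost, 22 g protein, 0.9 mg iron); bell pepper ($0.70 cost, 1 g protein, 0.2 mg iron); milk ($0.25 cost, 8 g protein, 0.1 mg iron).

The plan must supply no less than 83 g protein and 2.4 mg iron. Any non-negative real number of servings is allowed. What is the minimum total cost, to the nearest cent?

$6.00

Minimising a linear cost over {protein ≥ 83, iron ≥ 2.4, servings ≥ 0} — the optimum is at a vertex, using one or two foods.
salmon only: max(83/22, 2.4/0.9) = 3.773 servings → $11.32.
bell pepper only: max(83/1, 2.4/0.2) = 83 servings → $58.10.
milk only: max(83/8, 2.4/0.1) = 24 servings → $6.00.
salmon + bell pepper with both targets exact would need a negative amount; discard.
salmon + milk with both tight: 2.18 servings and 4.38 servings → $7.63.
bell pepper + milk with both tight: 7.267 servings and 9.467 servings → $7.45.
So the least-cost plan costs $6.00.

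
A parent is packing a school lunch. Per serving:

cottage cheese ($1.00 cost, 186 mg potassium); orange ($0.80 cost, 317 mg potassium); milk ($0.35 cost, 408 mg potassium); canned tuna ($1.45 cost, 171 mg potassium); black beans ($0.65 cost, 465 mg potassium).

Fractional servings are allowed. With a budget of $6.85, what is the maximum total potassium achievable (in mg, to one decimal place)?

7985.1 mg

Potassium per dollar: milk 1166, black beans 715.4, orange 396.2, cottage cheese 186, canned tuna 117.9.
With no serving limits, spend the whole cost allowance on milk: $6.85 / $0.35 × 408 mg = 7985.1 mg.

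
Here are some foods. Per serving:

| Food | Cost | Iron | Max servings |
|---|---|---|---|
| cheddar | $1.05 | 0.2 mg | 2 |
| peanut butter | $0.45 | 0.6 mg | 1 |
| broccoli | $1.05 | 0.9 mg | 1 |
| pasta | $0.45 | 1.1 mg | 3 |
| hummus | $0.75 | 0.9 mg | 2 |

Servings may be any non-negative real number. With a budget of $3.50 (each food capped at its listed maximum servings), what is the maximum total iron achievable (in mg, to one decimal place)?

Iron per dollar: pasta 2.444, peanut butter 1.333, hummus 1.2, broccoli 0.8571, cheddar 0.1905.
Take 3 servings of pasta: spends $1.35, +3.3 mg iron (running total 3.3 mg).
Take 1 serving of peanut butter: spends $0.45, +0.6 mg iron (running total 3.9 mg).
Take 2 servings of hummus: spends $1.50, +1.8 mg iron (running total 5.7 mg).
Take 0.1905 servings of broccoli: spends $0.20, +0.2 mg iron (running total 5.9 mg).
Greedy by best ratio exhausts the cost allowance optimally: 5.9 mg.

5.9 mg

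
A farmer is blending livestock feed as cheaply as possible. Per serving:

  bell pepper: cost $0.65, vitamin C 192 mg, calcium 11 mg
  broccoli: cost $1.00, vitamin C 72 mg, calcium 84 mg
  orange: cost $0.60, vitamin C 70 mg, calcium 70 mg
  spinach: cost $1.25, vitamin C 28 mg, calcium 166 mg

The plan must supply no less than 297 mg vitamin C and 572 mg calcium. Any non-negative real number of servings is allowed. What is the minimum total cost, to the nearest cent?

$4.56

Minimising a linear cost over {vitamin C ≥ 297, calcium ≥ 572, servings ≥ 0} — the optimum is at a vertex, using one or two foods.
bell pepper only: max(297/192, 572/11) = 52 servings → $33.80.
broccoli only: max(297/72, 572/84) = 6.81 servings → $6.81.
orange only: max(297/70, 572/70) = 8.171 servings → $4.90.
spinach only: max(297/28, 572/166) = 10.61 servings → $13.26.
bell pepper + broccoli: intersection lies outside the first quadrant.
bell pepper + orange: the both-tight solution has a negative serving — not a feasible corner.
bell pepper + spinach with both tight: 1.055 servings and 3.376 servings → $4.91.
broccoli + orange: intersection lies outside the first quadrant.
broccoli + spinach with both tight: 3.467 servings and 1.691 servings → $5.58.
orange + spinach with both tight: 3.446 servings and 1.993 servings → $4.56.
Cheapest feasible corner: $4.56.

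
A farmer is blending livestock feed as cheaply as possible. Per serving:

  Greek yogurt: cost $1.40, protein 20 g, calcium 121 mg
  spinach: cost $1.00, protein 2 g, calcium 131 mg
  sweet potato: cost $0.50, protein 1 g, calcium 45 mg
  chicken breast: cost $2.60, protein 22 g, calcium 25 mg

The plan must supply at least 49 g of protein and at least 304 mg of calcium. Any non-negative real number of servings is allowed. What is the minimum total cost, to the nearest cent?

Greek yogurt only: max(49/20, 304/121) = 2.512 servings → $3.52.
spinach only: max(49/2, 304/131) = 24.5 servings → $24.50.
sweet potato only: max(49/1, 304/45) = 49 servings → $24.50.
chicken breast only: max(49/22, 304/25) = 12.16 servings → $31.62.
Greek yogurt + spinach with both tight: 2.444 servings and 0.0635 servings → $3.48.
Greek yogurt + sweet potato with both tight: 2.44 servings and 0.1938 servings → $3.51.
Greek yogurt + chicken breast: intersection lies outside the first quadrant.
spinach + sweet potato: the both-tight solution has a negative serving — not a feasible corner.
spinach + chicken breast with both tight: 1.929 servings and 2.052 servings → $7.26.
sweet potato + chicken breast with both tight: 5.661 servings and 1.97 servings → $7.95.
Cheapest feasible corner: $3.48.

$3.48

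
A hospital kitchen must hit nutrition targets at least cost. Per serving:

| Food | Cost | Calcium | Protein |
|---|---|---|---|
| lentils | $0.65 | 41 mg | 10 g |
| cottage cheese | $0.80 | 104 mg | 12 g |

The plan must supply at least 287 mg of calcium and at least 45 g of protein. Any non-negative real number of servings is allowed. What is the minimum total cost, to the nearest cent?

$2.96

Two binding constraints pin down two serving amounts, so the optimal mix uses at most two foods. The candidates are each food alone (scaled to the tighter of calcium/protein) and each pair with both constraints tight.
lentils only: max(287/41, 45/10) = 7 servings → $4.55.
cottage cheese only: max(287/104, 45/12) = 3.75 servings → $3.00.
lentils + cottage cheese with both tight: 2.255 servings and 1.87 servings → $2.96.
The minimum over all feasible corners is $2.96.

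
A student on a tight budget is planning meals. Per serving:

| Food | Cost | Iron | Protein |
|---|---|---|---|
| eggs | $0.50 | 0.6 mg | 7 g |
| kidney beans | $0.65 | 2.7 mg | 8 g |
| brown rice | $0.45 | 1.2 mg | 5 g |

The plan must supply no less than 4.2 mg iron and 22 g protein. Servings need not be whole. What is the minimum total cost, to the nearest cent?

$1.66

Two binding constraints pin down two serving amounts, so the optimal mix uses at most two foods. The candidates are each food alone (scaled to the tighter of iron/protein) and each pair with both constraints tight.
eggs only: max(4.2/0.6, 22/7) = 7 servings → $3.50.
kidney beans only: max(4.2/2.7, 22/8) = 2.75 servings → $1.79.
brown rice only: max(4.2/1.2, 22/5) = 4.4 servings → $1.98.
eggs + kidney beans with both tight: 1.83 servings and 1.149 servings → $1.66.
eggs + brown rice with both tight: 1 serving and 3 servings → $1.85.
kidney beans + brown rice: intersection lies outside the first quadrant.
The minimum over all feasible corners is $1.66.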